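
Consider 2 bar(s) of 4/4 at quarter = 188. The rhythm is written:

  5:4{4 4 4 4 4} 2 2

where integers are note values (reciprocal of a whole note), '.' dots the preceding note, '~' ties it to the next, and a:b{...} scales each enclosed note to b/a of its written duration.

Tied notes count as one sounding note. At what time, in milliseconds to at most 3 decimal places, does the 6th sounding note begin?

1. 0.0ms @ 0 + 255.319ms (4/5)
2. 255.319ms @ 4/5 + 255.319ms (4/5)
3. 510.638ms @ 8/5 + 255.319ms (4/5)
4. 765.957ms @ 12/5 + 255.319ms (4/5)
5. 1021.277ms @ 16/5 + 255.319ms (4/5)
6. 1276.596ms @ 4 + 638.298ms (2)
7. 1914.894ms @ 6 + 638.298ms (2)

note 6 onset = 4b = 1276.596ms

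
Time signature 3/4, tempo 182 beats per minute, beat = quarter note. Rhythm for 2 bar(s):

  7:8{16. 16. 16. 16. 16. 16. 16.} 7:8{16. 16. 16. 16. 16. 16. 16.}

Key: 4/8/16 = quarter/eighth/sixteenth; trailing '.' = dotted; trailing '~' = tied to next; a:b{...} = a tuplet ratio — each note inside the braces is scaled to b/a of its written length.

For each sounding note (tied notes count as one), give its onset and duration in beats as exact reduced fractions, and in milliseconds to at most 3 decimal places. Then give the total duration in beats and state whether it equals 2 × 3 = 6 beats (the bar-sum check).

1) 0.0ms=0b +141.287ms=3/7b
2) 141.287ms=3/7b +141.287ms=3/7b
3) 282.575ms=6/7b +141.287ms=3/7b
4) 423.862ms=9/7b +141.287ms=3/7b
5) 565.149ms=12/7b +141.287ms=3/7b
6) 706.436ms=15/7b +141.287ms=3/7b
7) 847.724ms=18/7b +141.287ms=3/7b
8) 989.011ms=3b +141.287ms=3/7b
9) 1130.298ms=24/7b +141.287ms=3/7b
10) 1271.586ms=27/7b +141.287ms=3/7b
11) 1412.873ms=30/7b +141.287ms=3/7b
12) 1554.16ms=33/7b +141.287ms=3/7b
13) 1695.447ms=36/7b +141.287ms=3/7b
14) 1836.735ms=39/7b +141.287ms=3/7b
Σ=6b of 6 (182bpm 3/4) — PASS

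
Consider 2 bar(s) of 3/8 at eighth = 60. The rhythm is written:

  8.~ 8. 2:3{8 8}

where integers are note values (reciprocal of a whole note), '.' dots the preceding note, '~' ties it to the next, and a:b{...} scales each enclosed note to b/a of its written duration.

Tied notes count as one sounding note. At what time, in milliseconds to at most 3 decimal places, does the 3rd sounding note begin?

note 3 onset = 9/2b = 4500.0ms

1. 0.0ms @ 0 + 3000.0ms (3)
2. 3000.0ms @ 3 + 1500.0ms (3/2)
3. 4500.0ms @ 9/2 + 1500.0ms (3/2)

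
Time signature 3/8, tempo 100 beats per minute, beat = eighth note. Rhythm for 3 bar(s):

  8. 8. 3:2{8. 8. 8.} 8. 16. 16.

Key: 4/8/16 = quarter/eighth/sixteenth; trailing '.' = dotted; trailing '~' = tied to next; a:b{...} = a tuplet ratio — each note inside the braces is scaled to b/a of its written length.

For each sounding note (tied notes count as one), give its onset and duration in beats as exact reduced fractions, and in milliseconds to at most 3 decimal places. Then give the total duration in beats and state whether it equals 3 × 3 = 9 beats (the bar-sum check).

1) 0.0ms=0b +900.0ms=3/2b
2) 900.0ms=3/2b +900.0ms=3/2b
3) 1800.0ms=3b +600.0ms=1b
4) 2400.0ms=4b +600.0ms=1b
5) 3000.0ms=5b +600.0ms=1b
6) 3600.0ms=6b +900.0ms=3/2b
7) 4500.0ms=15/2b +450.0ms=3/4b
8) 4950.0ms=33/4b +450.0ms=3/4b
Σ=9b of 9 (100bpm 3/8) — PASS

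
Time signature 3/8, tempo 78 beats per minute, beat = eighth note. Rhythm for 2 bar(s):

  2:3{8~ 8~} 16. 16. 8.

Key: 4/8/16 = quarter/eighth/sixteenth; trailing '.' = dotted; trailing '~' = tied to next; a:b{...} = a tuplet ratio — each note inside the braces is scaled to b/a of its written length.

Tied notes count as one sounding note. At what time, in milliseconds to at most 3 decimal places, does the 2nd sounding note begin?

1. 0.0ms @ 0 + 2884.615ms (15/4)
2. 2884.615ms @ 15/4 + 576.923ms (3/4)
3. 3461.538ms @ 9/2 + 1153.846ms (3/2)

note 2 onset = 15/4b = 2884.615ms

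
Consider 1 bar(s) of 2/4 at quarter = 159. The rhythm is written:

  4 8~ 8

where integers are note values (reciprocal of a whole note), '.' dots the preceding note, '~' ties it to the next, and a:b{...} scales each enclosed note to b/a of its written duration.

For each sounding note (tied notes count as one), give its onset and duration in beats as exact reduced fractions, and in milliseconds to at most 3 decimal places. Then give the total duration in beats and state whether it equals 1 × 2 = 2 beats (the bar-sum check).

1) 0.0ms=0b +377.358ms=1b
2) 377.358ms=1b +377.358ms=1b
Σ=2b of 2 (159bpm 2/4) — PASS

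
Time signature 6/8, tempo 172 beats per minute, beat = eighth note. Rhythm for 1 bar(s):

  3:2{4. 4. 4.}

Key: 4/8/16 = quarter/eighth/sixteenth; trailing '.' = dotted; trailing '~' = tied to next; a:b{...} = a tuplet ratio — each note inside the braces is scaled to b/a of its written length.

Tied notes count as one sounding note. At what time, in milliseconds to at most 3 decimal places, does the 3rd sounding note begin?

note 3 onset = 4b = 1395.349ms

1. 0.0ms @ 0 + 697.674ms (2)
2. 697.674ms @ 2 + 697.674ms (2)
3. 1395.349ms @ 4 + 697.674ms (2)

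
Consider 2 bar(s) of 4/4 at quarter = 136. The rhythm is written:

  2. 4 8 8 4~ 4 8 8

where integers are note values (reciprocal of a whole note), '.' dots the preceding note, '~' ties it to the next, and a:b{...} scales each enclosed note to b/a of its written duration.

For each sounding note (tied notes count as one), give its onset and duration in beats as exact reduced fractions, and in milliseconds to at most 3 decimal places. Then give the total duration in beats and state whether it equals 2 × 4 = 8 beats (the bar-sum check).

1) 0.0ms=0b +1323.529ms=3b
2) 1323.529ms=3b +441.176ms=1b
3) 1764.706ms=4b +220.588ms=1/2b
4) 1985.294ms=9/2b +220.588ms=1/2b
5) 2205.882ms=5b +882.353ms=2b
6) 3088.235ms=7b +220.588ms=1/2b
7) 3308.824ms=15/2b +220.588ms=1/2b
Σ=8b of 8 (136bpm 4/4) — PASS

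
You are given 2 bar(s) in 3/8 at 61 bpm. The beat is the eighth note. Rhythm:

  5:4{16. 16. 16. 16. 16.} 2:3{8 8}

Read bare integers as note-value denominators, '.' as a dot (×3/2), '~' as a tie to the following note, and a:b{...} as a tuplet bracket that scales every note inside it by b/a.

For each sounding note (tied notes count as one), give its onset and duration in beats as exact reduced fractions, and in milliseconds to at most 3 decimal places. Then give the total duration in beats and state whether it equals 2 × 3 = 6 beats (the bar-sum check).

1) 0.0ms=0b +590.164ms=3/5b
2) 590.164ms=3/5b +590.164ms=3/5b
3) 1180.328ms=6/5b +590.164ms=3/5b
4) 1770.492ms=9/5b +590.164ms=3/5b
5) 2360.656ms=12/5b +590.164ms=3/5b
6) 2950.82ms=3b +1475.41ms=3/2b
7) 4426.23ms=9/2b +1475.41ms=3/2b
Σ=6b of 6 (61bpm 3/8) — PASS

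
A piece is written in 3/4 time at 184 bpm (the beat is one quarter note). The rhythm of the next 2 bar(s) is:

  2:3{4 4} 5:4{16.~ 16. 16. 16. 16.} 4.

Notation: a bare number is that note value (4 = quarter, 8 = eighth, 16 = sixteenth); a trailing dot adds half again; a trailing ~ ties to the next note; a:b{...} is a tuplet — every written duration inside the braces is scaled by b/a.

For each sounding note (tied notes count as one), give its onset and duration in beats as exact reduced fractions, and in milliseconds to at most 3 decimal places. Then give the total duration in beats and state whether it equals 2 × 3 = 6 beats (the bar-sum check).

1) 0.0ms=0b +489.13ms=3/2b
2) 489.13ms=3/2b +489.13ms=3/2b
3) 978.261ms=3b +195.652ms=3/5b
4) 1173.913ms=18/5b +97.826ms=3/10b
5) 1271.739ms=39/10b +97.826ms=3/10b
6) 1369.565ms=21/5b +97.826ms=3/10b
7) 1467.391ms=9/2b +489.13ms=3/2b
Σ=6b of 6 (184bpm 3/4) — PASS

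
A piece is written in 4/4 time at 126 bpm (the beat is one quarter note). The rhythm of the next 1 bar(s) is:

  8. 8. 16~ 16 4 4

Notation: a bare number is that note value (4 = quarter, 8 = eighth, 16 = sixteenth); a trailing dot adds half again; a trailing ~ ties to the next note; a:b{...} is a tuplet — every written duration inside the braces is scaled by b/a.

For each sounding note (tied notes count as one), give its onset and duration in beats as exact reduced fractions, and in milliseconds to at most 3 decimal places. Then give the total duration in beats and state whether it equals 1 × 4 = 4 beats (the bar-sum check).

1) 0.0ms=0b +357.143ms=3/4b
2) 357.143ms=3/4b +357.143ms=3/4b
3) 714.286ms=3/2b +238.095ms=1/2b
4) 952.381ms=2b +476.19ms=1b
5) 1428.571ms=3b +476.19ms=1b
Σ=4b of 4 (126bpm 4/4) — PASS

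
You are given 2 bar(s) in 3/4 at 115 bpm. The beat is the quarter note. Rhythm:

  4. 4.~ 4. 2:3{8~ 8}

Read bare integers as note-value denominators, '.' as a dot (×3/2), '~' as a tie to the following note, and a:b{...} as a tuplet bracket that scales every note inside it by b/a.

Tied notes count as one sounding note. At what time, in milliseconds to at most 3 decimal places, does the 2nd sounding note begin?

1. 0.0ms @ 0 + 782.609ms (3/2)
2. 782.609ms @ 3/2 + 1565.217ms (3)
3. 2347.826ms @ 9/2 + 782.609ms (3/2)

note 2 onset = 3/2b = 782.609ms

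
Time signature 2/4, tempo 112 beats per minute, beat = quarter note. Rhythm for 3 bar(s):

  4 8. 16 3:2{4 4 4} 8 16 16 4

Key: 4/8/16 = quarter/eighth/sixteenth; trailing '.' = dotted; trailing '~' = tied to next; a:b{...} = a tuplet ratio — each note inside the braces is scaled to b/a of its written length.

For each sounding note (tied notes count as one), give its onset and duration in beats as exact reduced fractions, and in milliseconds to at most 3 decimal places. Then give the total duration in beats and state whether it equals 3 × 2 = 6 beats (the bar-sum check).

1) 0.0ms=0b +535.714ms=1b
2) 535.714ms=1b +401.786ms=3/4b
3) 937.5ms=7/4b +133.929ms=1/4b
4) 1071.429ms=2b +357.143ms=2/3b
5) 1428.571ms=8/3b +357.143ms=2/3b
6) 1785.714ms=10/3b +357.143ms=2/3b
7) 2142.857ms=4b +267.857ms=1/2b
8) 2410.714ms=9/2b +133.929ms=1/4b
9) 2544.643ms=19/4b +133.929ms=1/4b
10) 2678.571ms=5b +535.714ms=1b
Σ=6b of 6 (112bpm 2/4) — PASS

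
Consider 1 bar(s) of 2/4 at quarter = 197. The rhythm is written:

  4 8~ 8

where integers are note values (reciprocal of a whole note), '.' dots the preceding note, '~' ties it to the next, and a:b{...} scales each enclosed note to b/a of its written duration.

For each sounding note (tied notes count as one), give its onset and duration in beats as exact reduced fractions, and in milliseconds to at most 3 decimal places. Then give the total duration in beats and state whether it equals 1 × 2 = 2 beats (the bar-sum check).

1) 0.0ms=0b +304.569ms=1b
2) 304.569ms=1b +304.569ms=1b
Σ=2b of 2 (197bpm 2/4) — PASS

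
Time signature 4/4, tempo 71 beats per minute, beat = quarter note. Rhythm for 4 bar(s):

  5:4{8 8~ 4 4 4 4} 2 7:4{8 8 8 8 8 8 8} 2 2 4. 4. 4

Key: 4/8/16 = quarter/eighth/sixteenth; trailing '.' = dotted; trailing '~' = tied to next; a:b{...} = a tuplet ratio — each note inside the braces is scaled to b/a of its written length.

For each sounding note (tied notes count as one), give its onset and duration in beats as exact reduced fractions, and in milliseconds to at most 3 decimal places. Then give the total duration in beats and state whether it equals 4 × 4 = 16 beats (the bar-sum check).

1) 0.0ms=0b +338.028ms=2/5b
2) 338.028ms=2/5b +1014.085ms=6/5b
3) 1352.113ms=8/5b +676.056ms=4/5b
4) 2028.169ms=12/5b +676.056ms=4/5b
5) 2704.225ms=16/5b +676.056ms=4/5b
6) 3380.282ms=4b +1690.141ms=2b
7) 5070.423ms=6b +241.449ms=2/7b
8) 5311.871ms=44/7b +241.449ms=2/7b
9) 5553.32ms=46/7b +241.449ms=2/7b
10) 5794.769ms=48/7b +241.449ms=2/7b
11) 6036.217ms=50/7b +241.449ms=2/7b
12) 6277.666ms=52/7b +241.449ms=2/7b
13) 6519.115ms=54/7b +241.449ms=2/7b
14) 6760.563ms=8b +1690.141ms=2b
15) 8450.704ms=10b +1690.141ms=2b
16) 10140.845ms=12b +1267.606ms=3/2b
17) 11408.451ms=27/2b +1267.606ms=3/2b
18) 12676.056ms=15b +845.07ms=1b
Σ=16b of 16 (71bpm 4/4) — PASS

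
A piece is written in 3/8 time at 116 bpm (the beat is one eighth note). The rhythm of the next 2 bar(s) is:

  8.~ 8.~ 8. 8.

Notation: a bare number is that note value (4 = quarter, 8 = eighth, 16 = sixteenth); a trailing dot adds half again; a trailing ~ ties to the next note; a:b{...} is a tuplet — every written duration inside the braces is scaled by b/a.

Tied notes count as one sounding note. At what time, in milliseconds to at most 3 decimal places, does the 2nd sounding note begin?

note 2 onset = 9/2b = 2327.586ms

1. 0.0ms @ 0 + 2327.586ms (9/2)
2. 2327.586ms @ 9/2 + 775.862ms (3/2)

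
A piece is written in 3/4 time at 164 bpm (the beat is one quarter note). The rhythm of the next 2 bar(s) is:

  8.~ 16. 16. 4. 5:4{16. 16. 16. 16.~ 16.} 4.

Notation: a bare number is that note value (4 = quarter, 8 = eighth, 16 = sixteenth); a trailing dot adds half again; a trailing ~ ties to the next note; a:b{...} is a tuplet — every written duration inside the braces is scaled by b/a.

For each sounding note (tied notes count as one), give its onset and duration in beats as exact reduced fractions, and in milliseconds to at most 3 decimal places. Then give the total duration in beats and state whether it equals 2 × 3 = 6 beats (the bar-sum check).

1) 0.0ms=0b +411.585ms=9/8b
2) 411.585ms=9/8b +137.195ms=3/8b
3) 548.78ms=3/2b +548.78ms=3/2b
4) 1097.561ms=3b +109.756ms=3/10b
5) 1207.317ms=33/10b +109.756ms=3/10b
6) 1317.073ms=18/5b +109.756ms=3/10b
7) 1426.829ms=39/10b +219.512ms=3/5b
8) 1646.341ms=9/2b +548.78ms=3/2b
Σ=6b of 6 (164bpm 3/4) — PASS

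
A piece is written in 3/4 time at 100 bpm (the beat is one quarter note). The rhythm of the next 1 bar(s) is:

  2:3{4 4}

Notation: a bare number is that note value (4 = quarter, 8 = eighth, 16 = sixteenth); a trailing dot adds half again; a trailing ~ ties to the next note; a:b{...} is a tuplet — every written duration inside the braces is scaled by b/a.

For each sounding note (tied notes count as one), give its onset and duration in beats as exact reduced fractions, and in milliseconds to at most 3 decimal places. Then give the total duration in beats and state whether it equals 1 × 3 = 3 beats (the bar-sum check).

1) 0.0ms=0b +900.0ms=3/2b
2) 900.0ms=3/2b +900.0ms=3/2b
Σ=3b of 3 (100bpm 3/4) — PASS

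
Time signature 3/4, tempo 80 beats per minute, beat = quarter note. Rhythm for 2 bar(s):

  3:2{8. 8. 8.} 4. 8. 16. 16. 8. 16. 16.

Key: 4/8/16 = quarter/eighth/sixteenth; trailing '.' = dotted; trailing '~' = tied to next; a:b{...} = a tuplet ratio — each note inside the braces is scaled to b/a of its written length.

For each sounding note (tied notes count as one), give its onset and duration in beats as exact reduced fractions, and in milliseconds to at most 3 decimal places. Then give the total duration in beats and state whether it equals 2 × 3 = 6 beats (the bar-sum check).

1) 0.0ms=0b +375.0ms=1/2b
2) 375.0ms=1/2b +375.0ms=1/2b
3) 750.0ms=1b +375.0ms=1/2b
4) 1125.0ms=3/2b +1125.0ms=3/2b
5) 2250.0ms=3b +562.5ms=3/4b
6) 2812.5ms=15/4b +281.25ms=3/8b
7) 3093.75ms=33/8b +281.25ms=3/8b
8) 3375.0ms=9/2b +562.5ms=3/4b
9) 3937.5ms=21/4b +281.25ms=3/8b
10) 4218.75ms=45/8b +281.25ms=3/8b
Σ=6b of 6 (80bpm 3/4) — PASS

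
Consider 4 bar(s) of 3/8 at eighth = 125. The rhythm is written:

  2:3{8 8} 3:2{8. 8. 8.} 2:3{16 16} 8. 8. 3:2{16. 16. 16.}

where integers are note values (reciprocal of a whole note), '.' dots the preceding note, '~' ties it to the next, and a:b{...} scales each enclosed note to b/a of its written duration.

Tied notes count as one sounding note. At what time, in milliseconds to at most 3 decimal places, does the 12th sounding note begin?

note 12 onset = 23/2b = 5520.0ms

1. 0.0ms @ 0 + 720.0ms (3/2)
2. 720.0ms @ 3/2 + 720.0ms (3/2)
3. 1440.0ms @ 3 + 480.0ms (1)
4. 1920.0ms @ 4 + 480.0ms (1)
5. 2400.0ms @ 5 + 480.0ms (1)
6. 2880.0ms @ 6 + 360.0ms (3/4)
7. 3240.0ms @ 27/4 + 360.0ms (3/4)
8. 3600.0ms @ 15/2 + 720.0ms (3/2)
9. 4320.0ms @ 9 + 720.0ms (3/2)
10. 5040.0ms @ 21/2 + 240.0ms (1/2)
11. 5280.0ms @ 11 + 240.0ms (1/2)
12. 5520.0ms @ 23/2 + 240.0ms (1/2)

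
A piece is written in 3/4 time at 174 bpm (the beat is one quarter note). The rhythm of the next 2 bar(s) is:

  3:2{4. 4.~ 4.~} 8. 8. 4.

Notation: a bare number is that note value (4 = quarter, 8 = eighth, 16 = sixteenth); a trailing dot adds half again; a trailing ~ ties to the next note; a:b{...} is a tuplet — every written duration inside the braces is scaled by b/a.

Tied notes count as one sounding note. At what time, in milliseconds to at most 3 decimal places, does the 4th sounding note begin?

1. 0.0ms @ 0 + 344.828ms (1)
2. 344.828ms @ 1 + 948.276ms (11/4)
3. 1293.103ms @ 15/4 + 258.621ms (3/4)
4. 1551.724ms @ 9/2 + 517.241ms (3/2)

note 4 onset = 9/2b = 1551.724ms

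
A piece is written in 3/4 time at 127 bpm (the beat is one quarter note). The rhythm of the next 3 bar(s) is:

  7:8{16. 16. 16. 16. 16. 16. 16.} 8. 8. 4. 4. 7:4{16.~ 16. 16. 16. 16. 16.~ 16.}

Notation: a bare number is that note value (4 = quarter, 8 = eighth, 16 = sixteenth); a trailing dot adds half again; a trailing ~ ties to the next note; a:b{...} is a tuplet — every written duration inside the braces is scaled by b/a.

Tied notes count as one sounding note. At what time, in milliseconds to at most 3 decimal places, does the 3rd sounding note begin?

note 3 onset = 6/7b = 404.949ms

1. 0.0ms @ 0 + 202.475ms (3/7)
2. 202.475ms @ 3/7 + 202.475ms (3/7)
3. 404.949ms @ 6/7 + 202.475ms (3/7)
4. 607.424ms @ 9/7 + 202.475ms (3/7)
5. 809.899ms @ 12/7 + 202.475ms (3/7)
6. 1012.373ms @ 15/7 + 202.475ms (3/7)
7. 1214.848ms @ 18/7 + 202.475ms (3/7)
8. 1417.323ms @ 3 + 354.331ms (3/4)
9. 1771.654ms @ 15/4 + 354.331ms (3/4)
10. 2125.984ms @ 9/2 + 708.661ms (3/2)
11. 2834.646ms @ 6 + 708.661ms (3/2)
12. 3543.307ms @ 15/2 + 202.475ms (3/7)
13. 3745.782ms @ 111/14 + 101.237ms (3/14)
14. 3847.019ms @ 57/7 + 101.237ms (3/14)
15. 3948.256ms @ 117/14 + 101.237ms (3/14)
16. 4049.494ms @ 60/7 + 202.475ms (3/7)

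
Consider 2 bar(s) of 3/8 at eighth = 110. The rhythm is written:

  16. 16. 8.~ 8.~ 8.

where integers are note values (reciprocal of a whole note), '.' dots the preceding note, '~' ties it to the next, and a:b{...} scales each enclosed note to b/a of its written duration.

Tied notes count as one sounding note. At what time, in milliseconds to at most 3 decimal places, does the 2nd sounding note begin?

1. 0.0ms @ 0 + 409.091ms (3/4)
2. 409.091ms @ 3/4 + 409.091ms (3/4)
3. 818.182ms @ 3/2 + 2454.545ms (9/2)

note 2 onset = 3/4b = 409.091ms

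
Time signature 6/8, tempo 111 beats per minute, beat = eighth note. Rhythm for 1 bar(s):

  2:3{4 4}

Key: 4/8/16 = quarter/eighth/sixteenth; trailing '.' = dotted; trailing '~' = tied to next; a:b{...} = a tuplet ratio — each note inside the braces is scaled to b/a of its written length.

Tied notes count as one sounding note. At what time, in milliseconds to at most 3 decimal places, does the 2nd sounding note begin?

note 2 onset = 3b = 1621.622ms

1. 0.0ms @ 0 + 1621.622ms (3)
2. 1621.622ms @ 3 + 1621.622ms (3)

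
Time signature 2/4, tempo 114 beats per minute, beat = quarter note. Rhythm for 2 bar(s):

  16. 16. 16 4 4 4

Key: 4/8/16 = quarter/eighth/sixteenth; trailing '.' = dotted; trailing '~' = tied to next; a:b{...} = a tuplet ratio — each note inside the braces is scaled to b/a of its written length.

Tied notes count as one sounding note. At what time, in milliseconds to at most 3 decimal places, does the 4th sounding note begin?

note 4 onset = 1b = 526.316ms

1. 0.0ms @ 0 + 197.368ms (3/8)
2. 197.368ms @ 3/8 + 197.368ms (3/8)
3. 394.737ms @ 3/4 + 131.579ms (1/4)
4. 526.316ms @ 1 + 526.316ms (1)
5. 1052.632ms @ 2 + 526.316ms (1)
6. 1578.947ms @ 3 + 526.316ms (1)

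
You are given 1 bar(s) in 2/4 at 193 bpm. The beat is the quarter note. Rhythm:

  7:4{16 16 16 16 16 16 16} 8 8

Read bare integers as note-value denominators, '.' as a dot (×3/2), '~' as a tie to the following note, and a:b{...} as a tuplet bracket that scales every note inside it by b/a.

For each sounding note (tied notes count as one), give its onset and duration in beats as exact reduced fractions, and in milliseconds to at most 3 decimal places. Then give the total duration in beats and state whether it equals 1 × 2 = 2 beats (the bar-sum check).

1) 0.0ms=0b +44.412ms=1/7b
2) 44.412ms=1/7b +44.412ms=1/7b
3) 88.823ms=2/7b +44.412ms=1/7b
4) 133.235ms=3/7b +44.412ms=1/7b
5) 177.646ms=4/7b +44.412ms=1/7b
6) 222.058ms=5/7b +44.412ms=1/7b
7) 266.469ms=6/7b +44.412ms=1/7b
8) 310.881ms=1b +155.44ms=1/2b
9) 466.321ms=3/2b +155.44ms=1/2b
Σ=2b of 2 (193bpm 2/4) — PASS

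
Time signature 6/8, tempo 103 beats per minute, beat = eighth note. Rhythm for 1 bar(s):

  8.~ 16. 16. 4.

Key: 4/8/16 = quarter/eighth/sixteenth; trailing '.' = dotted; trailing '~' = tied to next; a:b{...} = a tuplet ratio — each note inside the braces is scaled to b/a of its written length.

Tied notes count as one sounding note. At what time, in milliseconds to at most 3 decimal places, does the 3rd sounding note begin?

note 3 onset = 3b = 1747.573ms

1. 0.0ms @ 0 + 1310.68ms (9/4)
2. 1310.68ms @ 9/4 + 436.893ms (3/4)
3. 1747.573ms @ 3 + 1747.573ms (3)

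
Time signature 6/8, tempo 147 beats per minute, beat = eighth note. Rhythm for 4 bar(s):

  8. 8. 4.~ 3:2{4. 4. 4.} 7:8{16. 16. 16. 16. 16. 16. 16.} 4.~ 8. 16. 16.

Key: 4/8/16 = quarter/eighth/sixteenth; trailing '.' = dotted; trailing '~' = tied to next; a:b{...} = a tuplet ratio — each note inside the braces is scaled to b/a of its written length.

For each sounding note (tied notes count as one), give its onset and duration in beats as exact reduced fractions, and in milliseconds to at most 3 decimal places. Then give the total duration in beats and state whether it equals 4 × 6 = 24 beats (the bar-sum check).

1) 0.0ms=0b +612.245ms=3/2b
2) 612.245ms=3/2b +612.245ms=3/2b
3) 1224.49ms=3b +2040.816ms=5b
4) 3265.306ms=8b +816.327ms=2b
5) 4081.633ms=10b +816.327ms=2b
6) 4897.959ms=12b +349.854ms=6/7b
7) 5247.813ms=90/7b +349.854ms=6/7b
8) 5597.668ms=96/7b +349.854ms=6/7b
9) 5947.522ms=102/7b +349.854ms=6/7b
10) 6297.376ms=108/7b +349.854ms=6/7b
11) 6647.23ms=114/7b +349.854ms=6/7b
12) 6997.085ms=120/7b +349.854ms=6/7b
13) 7346.939ms=18b +1836.735ms=9/2b
14) 9183.673ms=45/2b +306.122ms=3/4b
15) 9489.796ms=93/4b +306.122ms=3/4b
Σ=24b of 24 (147bpm 6/8) — PASS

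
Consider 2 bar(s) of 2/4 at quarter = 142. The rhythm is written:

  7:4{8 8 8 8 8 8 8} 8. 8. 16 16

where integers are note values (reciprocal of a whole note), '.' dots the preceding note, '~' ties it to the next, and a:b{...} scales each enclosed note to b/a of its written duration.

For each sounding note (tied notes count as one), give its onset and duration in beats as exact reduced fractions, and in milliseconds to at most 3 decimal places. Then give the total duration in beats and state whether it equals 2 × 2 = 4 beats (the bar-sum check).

1) 0.0ms=0b +120.724ms=2/7b
2) 120.724ms=2/7b +120.724ms=2/7b
3) 241.449ms=4/7b +120.724ms=2/7b
4) 362.173ms=6/7b +120.724ms=2/7b
5) 482.897ms=8/7b +120.724ms=2/7b
6) 603.622ms=10/7b +120.724ms=2/7b
7) 724.346ms=12/7b +120.724ms=2/7b
8) 845.07ms=2b +316.901ms=3/4b
9) 1161.972ms=11/4b +316.901ms=3/4b
10) 1478.873ms=7/2b +105.634ms=1/4b
11) 1584.507ms=15/4b +105.634ms=1/4b
Σ=4b of 4 (142bpm 2/4) — PASS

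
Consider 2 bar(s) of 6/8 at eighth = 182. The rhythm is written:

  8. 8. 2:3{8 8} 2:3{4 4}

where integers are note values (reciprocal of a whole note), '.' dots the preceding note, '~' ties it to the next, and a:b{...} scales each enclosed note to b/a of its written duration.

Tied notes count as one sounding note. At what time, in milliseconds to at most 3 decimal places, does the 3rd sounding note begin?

note 3 onset = 3b = 989.011ms

1. 0.0ms @ 0 + 494.505ms (3/2)
2. 494.505ms @ 3/2 + 494.505ms (3/2)
3. 989.011ms @ 3 + 494.505ms (3/2)
4. 1483.516ms @ 9/2 + 494.505ms (3/2)
5. 1978.022ms @ 6 + 989.011ms (3)
6. 2967.033ms @ 9 + 989.011ms (3)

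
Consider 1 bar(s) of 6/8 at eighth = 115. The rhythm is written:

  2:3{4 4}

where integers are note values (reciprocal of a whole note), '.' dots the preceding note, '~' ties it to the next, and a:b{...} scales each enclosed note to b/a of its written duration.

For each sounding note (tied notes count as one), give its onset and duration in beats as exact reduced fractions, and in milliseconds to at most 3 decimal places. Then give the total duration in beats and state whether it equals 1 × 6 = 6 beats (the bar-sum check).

1) 0.0ms=0b +1565.217ms=3b
2) 1565.217ms=3b +1565.217ms=3b
Σ=6b of 6 (115bpm 6/8) — PASS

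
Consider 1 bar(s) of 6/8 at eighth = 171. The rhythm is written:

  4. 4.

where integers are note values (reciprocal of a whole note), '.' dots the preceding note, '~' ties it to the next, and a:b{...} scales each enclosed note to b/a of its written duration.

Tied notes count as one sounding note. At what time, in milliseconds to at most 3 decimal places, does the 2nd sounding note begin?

note 2 onset = 3b = 1052.632ms

1. 0.0ms @ 0 + 1052.632ms (3)
2. 1052.632ms @ 3 + 1052.632ms (3)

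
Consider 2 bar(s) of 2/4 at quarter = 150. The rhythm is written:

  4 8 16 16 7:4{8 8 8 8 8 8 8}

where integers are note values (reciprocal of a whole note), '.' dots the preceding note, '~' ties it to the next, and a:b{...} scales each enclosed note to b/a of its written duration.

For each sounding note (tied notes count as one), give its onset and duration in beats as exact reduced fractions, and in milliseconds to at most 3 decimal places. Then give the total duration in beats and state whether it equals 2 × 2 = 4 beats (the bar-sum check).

1) 0.0ms=0b +400.0ms=1b
2) 400.0ms=1b +200.0ms=1/2b
3) 600.0ms=3/2b +100.0ms=1/4b
4) 700.0ms=7/4b +100.0ms=1/4b
5) 800.0ms=2b +114.286ms=2/7b
6) 914.286ms=16/7b +114.286ms=2/7b
7) 1028.571ms=18/7b +114.286ms=2/7b
8) 1142.857ms=20/7b +114.286ms=2/7b
9) 1257.143ms=22/7b +114.286ms=2/7b
10) 1371.429ms=24/7b +114.286ms=2/7b
11) 1485.714ms=26/7b +114.286ms=2/7b
Σ=4b of 4 (150bpm 2/4) — PASS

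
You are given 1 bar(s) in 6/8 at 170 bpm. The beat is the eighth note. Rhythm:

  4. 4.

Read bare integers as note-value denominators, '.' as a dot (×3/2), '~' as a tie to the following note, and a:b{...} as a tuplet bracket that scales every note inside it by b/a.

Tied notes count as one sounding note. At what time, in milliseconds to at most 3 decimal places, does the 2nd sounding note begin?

1. 0.0ms @ 0 + 1058.824ms (3)
2. 1058.824ms @ 3 + 1058.824ms (3)

note 2 onset = 3b = 1058.824ms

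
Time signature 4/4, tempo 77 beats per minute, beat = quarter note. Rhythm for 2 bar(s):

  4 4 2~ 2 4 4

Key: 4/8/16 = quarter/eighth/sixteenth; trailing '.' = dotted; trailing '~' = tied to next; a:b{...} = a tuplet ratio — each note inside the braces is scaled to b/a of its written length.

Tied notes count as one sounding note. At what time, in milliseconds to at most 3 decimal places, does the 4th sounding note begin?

note 4 onset = 6b = 4675.325ms

1. 0.0ms @ 0 + 779.221ms (1)
2. 779.221ms @ 1 + 779.221ms (1)
3. 1558.442ms @ 2 + 3116.883ms (4)
4. 4675.325ms @ 6 + 779.221ms (1)
5. 5454.545ms @ 7 + 779.221ms (1)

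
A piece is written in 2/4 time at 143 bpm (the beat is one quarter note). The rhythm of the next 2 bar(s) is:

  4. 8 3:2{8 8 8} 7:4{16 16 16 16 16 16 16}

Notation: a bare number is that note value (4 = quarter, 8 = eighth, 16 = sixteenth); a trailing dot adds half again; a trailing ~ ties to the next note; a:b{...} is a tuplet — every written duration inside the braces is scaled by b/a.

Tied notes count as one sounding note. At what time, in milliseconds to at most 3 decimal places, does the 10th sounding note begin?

1. 0.0ms @ 0 + 629.371ms (3/2)
2. 629.371ms @ 3/2 + 209.79ms (1/2)
3. 839.161ms @ 2 + 139.86ms (1/3)
4. 979.021ms @ 7/3 + 139.86ms (1/3)
5. 1118.881ms @ 8/3 + 139.86ms (1/3)
6. 1258.741ms @ 3 + 59.94ms (1/7)
7. 1318.681ms @ 22/7 + 59.94ms (1/7)
8. 1378.621ms @ 23/7 + 59.94ms (1/7)
9. 1438.561ms @ 24/7 + 59.94ms (1/7)
10. 1498.501ms @ 25/7 + 59.94ms (1/7)
11. 1558.442ms @ 26/7 + 59.94ms (1/7)
12. 1618.382ms @ 27/7 + 59.94ms (1/7)

note 10 onset = 25/7b = 1498.501ms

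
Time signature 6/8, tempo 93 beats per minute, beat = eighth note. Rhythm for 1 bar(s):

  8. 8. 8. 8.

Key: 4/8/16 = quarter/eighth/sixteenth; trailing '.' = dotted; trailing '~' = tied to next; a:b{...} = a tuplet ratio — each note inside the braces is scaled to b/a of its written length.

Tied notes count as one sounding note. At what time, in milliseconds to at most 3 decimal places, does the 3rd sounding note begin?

note 3 onset = 3b = 1935.484ms

1. 0.0ms @ 0 + 967.742ms (3/2)
2. 967.742ms @ 3/2 + 967.742ms (3/2)
3. 1935.484ms @ 3 + 967.742ms (3/2)
4. 2903.226ms @ 9/2 + 967.742ms (3/2)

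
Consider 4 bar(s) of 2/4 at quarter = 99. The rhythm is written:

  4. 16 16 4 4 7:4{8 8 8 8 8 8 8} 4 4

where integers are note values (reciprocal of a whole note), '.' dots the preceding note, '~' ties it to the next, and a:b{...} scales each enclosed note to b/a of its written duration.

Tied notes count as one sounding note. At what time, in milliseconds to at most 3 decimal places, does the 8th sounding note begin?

note 8 onset = 32/7b = 2770.563ms

1. 0.0ms @ 0 + 909.091ms (3/2)
2. 909.091ms @ 3/2 + 151.515ms (1/4)
3. 1060.606ms @ 7/4 + 151.515ms (1/4)
4. 1212.121ms @ 2 + 606.061ms (1)
5. 1818.182ms @ 3 + 606.061ms (1)
6. 2424.242ms @ 4 + 173.16ms (2/7)
7. 2597.403ms @ 30/7 + 173.16ms (2/7)
8. 2770.563ms @ 32/7 + 173.16ms (2/7)
9. 2943.723ms @ 34/7 + 173.16ms (2/7)
10. 3116.883ms @ 36/7 + 173.16ms (2/7)
11. 3290.043ms @ 38/7 + 173.16ms (2/7)
12. 3463.203ms @ 40/7 + 173.16ms (2/7)
13. 3636.364ms @ 6 + 606.061ms (1)
14. 4242.424ms @ 7 + 606.061ms (1)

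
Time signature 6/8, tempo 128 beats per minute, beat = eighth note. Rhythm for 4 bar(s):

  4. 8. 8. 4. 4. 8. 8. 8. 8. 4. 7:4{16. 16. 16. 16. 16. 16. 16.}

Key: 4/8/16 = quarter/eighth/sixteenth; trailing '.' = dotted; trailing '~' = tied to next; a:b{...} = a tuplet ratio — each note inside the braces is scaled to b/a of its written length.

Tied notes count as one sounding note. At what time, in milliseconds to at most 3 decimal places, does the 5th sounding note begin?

note 5 onset = 9b = 4218.75ms

1. 0.0ms @ 0 + 1406.25ms (3)
2. 1406.25ms @ 3 + 703.125ms (3/2)
3. 2109.375ms @ 9/2 + 703.125ms (3/2)
4. 2812.5ms @ 6 + 1406.25ms (3)
5. 4218.75ms @ 9 + 1406.25ms (3)
6. 5625.0ms @ 12 + 703.125ms (3/2)
7. 6328.125ms @ 27/2 + 703.125ms (3/2)
8. 7031.25ms @ 15 + 703.125ms (3/2)
9. 7734.375ms @ 33/2 + 703.125ms (3/2)
10. 8437.5ms @ 18 + 1406.25ms (3)
11. 9843.75ms @ 21 + 200.893ms (3/7)
12. 10044.643ms @ 150/7 + 200.893ms (3/7)
13. 10245.536ms @ 153/7 + 200.893ms (3/7)
14. 10446.429ms @ 156/7 + 200.893ms (3/7)
15. 10647.321ms @ 159/7 + 200.893ms (3/7)
16. 10848.214ms @ 162/7 + 200.893ms (3/7)
17. 11049.107ms @ 165/7 + 200.893ms (3/7)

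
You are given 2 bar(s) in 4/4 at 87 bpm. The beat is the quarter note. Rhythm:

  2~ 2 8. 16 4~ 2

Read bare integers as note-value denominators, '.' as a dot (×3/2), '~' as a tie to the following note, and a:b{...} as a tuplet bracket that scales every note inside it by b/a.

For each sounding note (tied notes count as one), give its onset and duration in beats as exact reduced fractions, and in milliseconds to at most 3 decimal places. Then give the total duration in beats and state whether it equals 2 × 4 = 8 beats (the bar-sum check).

1) 0.0ms=0b +2758.621ms=4b
2) 2758.621ms=4b +517.241ms=3/4b
3) 3275.862ms=19/4b +172.414ms=1/4b
4) 3448.276ms=5b +2068.966ms=3b
Σ=8b of 8 (87bpm 4/4) — PASS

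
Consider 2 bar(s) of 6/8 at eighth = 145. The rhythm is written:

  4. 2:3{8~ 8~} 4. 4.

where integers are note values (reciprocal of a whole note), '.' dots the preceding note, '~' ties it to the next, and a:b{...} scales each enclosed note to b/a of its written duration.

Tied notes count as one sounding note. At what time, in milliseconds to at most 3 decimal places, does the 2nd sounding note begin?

1. 0.0ms @ 0 + 1241.379ms (3)
2. 1241.379ms @ 3 + 2482.759ms (6)
3. 3724.138ms @ 9 + 1241.379ms (3)

note 2 onset = 3b = 1241.379ms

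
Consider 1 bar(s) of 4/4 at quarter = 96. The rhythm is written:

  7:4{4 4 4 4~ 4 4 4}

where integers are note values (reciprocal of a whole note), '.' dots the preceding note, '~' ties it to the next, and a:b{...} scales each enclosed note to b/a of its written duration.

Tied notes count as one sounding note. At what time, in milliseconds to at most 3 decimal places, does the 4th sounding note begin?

1. 0.0ms @ 0 + 357.143ms (4/7)
2. 357.143ms @ 4/7 + 357.143ms (4/7)
3. 714.286ms @ 8/7 + 357.143ms (4/7)
4. 1071.429ms @ 12/7 + 714.286ms (8/7)
5. 1785.714ms @ 20/7 + 357.143ms (4/7)
6. 2142.857ms @ 24/7 + 357.143ms (4/7)

note 4 onset = 12/7b = 1071.429ms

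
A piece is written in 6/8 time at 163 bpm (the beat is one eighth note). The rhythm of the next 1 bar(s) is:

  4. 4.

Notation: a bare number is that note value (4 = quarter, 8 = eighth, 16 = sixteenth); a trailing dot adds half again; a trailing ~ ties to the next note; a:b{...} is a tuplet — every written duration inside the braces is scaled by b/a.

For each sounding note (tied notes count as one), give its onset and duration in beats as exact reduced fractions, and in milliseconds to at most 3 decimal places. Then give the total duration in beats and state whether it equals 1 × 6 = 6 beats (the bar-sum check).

1) 0.0ms=0b +1104.294ms=3b
2) 1104.294ms=3b +1104.294ms=3b
Σ=6b of 6 (163bpm 6/8) — PASS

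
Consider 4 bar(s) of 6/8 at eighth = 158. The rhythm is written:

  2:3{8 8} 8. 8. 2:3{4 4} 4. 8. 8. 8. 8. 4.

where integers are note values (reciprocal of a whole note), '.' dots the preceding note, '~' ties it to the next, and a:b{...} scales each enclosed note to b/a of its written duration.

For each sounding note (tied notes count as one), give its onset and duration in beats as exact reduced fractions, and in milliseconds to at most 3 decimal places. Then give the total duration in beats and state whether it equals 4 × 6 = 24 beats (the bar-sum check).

1) 0.0ms=0b +569.62ms=3/2b
2) 569.62ms=3/2b +569.62ms=3/2b
3) 1139.241ms=3b +569.62ms=3/2b
4) 1708.861ms=9/2b +569.62ms=3/2b
5) 2278.481ms=6b +1139.241ms=3b
6) 3417.722ms=9b +1139.241ms=3b
7) 4556.962ms=12b +1139.241ms=3b
8) 5696.203ms=15b +569.62ms=3/2b
9) 6265.823ms=33/2b +569.62ms=3/2b
10) 6835.443ms=18b +569.62ms=3/2b
11) 7405.063ms=39/2b +569.62ms=3/2b
12) 7974.684ms=21b +1139.241ms=3b
Σ=24b of 24 (158bpm 6/8) — PASS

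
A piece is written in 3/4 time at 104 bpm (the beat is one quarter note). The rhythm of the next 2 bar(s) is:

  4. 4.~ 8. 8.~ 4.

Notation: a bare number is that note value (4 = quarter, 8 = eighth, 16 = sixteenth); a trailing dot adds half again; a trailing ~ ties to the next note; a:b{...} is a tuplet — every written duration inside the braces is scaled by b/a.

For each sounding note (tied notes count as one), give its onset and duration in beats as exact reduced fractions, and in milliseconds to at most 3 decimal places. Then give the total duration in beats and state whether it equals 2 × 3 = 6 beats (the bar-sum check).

1) 0.0ms=0b +865.385ms=3/2b
2) 865.385ms=3/2b +1298.077ms=9/4b
3) 2163.462ms=15/4b +1298.077ms=9/4b
Σ=6b of 6 (104bpm 3/4) — PASS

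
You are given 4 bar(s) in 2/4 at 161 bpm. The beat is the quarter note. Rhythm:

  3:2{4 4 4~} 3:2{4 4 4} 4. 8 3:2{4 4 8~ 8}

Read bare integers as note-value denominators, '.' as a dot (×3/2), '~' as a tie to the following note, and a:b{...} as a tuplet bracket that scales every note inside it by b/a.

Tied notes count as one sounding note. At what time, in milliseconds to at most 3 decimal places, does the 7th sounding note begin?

1. 0.0ms @ 0 + 248.447ms (2/3)
2. 248.447ms @ 2/3 + 248.447ms (2/3)
3. 496.894ms @ 4/3 + 496.894ms (4/3)
4. 993.789ms @ 8/3 + 248.447ms (2/3)
5. 1242.236ms @ 10/3 + 248.447ms (2/3)
6. 1490.683ms @ 4 + 559.006ms (3/2)
7. 2049.689ms @ 11/2 + 186.335ms (1/2)
8. 2236.025ms @ 6 + 248.447ms (2/3)
9. 2484.472ms @ 20/3 + 248.447ms (2/3)
10. 2732.919ms @ 22/3 + 248.447ms (2/3)

note 7 onset = 11/2b = 2049.689ms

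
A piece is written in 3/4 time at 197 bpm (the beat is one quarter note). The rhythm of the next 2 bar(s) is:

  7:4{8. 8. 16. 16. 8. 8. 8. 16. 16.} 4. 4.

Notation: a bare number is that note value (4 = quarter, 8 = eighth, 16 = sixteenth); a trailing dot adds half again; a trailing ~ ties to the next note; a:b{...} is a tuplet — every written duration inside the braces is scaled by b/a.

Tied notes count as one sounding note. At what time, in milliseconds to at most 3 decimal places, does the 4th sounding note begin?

note 4 onset = 15/14b = 326.323ms

1. 0.0ms @ 0 + 130.529ms (3/7)
2. 130.529ms @ 3/7 + 130.529ms (3/7)
3. 261.059ms @ 6/7 + 65.265ms (3/14)
4. 326.323ms @ 15/14 + 65.265ms (3/14)
5. 391.588ms @ 9/7 + 130.529ms (3/7)
6. 522.117ms @ 12/7 + 130.529ms (3/7)
7. 652.647ms @ 15/7 + 130.529ms (3/7)
8. 783.176ms @ 18/7 + 65.265ms (3/14)
9. 848.441ms @ 39/14 + 65.265ms (3/14)
10. 913.706ms @ 3 + 456.853ms (3/2)
11. 1370.558ms @ 9/2 + 456.853ms (3/2)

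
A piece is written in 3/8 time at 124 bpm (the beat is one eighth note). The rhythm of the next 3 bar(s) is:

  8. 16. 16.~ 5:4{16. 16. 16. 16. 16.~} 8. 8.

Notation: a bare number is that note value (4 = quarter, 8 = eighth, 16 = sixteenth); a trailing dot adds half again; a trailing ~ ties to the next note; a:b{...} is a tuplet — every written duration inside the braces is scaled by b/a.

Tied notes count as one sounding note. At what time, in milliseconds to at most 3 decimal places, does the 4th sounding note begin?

1. 0.0ms @ 0 + 725.806ms (3/2)
2. 725.806ms @ 3/2 + 362.903ms (3/4)
3. 1088.71ms @ 9/4 + 653.226ms (27/20)
4. 1741.935ms @ 18/5 + 290.323ms (3/5)
5. 2032.258ms @ 21/5 + 290.323ms (3/5)
6. 2322.581ms @ 24/5 + 290.323ms (3/5)
7. 2612.903ms @ 27/5 + 1016.129ms (21/10)
8. 3629.032ms @ 15/2 + 725.806ms (3/2)

note 4 onset = 18/5b = 1741.935ms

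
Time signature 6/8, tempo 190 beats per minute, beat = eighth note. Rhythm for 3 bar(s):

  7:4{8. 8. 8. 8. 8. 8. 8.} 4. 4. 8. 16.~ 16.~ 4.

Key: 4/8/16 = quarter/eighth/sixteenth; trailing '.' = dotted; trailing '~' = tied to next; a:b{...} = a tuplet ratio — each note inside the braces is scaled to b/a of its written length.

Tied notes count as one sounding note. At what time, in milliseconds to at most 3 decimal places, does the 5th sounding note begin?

note 5 onset = 24/7b = 1082.707ms

1. 0.0ms @ 0 + 270.677ms (6/7)
2. 270.677ms @ 6/7 + 270.677ms (6/7)
3. 541.353ms @ 12/7 + 270.677ms (6/7)
4. 812.03ms @ 18/7 + 270.677ms (6/7)
5. 1082.707ms @ 24/7 + 270.677ms (6/7)
6. 1353.383ms @ 30/7 + 270.677ms (6/7)
7. 1624.06ms @ 36/7 + 270.677ms (6/7)
8. 1894.737ms @ 6 + 947.368ms (3)
9. 2842.105ms @ 9 + 947.368ms (3)
10. 3789.474ms @ 12 + 473.684ms (3/2)
11. 4263.158ms @ 27/2 + 1421.053ms (9/2)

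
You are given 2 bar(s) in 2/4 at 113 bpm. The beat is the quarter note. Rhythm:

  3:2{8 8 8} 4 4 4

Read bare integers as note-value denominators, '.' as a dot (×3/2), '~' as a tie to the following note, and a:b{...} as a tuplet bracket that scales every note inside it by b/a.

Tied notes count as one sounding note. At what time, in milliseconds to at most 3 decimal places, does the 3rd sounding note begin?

1. 0.0ms @ 0 + 176.991ms (1/3)
2. 176.991ms @ 1/3 + 176.991ms (1/3)
3. 353.982ms @ 2/3 + 176.991ms (1/3)
4. 530.973ms @ 1 + 530.973ms (1)
5. 1061.947ms @ 2 + 530.973ms (1)
6. 1592.92ms @ 3 + 530.973ms (1)

note 3 onset = 2/3b = 353.982ms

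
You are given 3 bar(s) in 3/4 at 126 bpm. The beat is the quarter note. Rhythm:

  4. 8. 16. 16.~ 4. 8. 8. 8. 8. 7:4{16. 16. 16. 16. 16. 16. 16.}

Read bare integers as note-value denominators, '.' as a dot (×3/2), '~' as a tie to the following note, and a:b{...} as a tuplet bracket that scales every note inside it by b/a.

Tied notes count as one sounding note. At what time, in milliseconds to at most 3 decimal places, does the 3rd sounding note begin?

1. 0.0ms @ 0 + 714.286ms (3/2)
2. 714.286ms @ 3/2 + 357.143ms (3/4)
3. 1071.429ms @ 9/4 + 178.571ms (3/8)
4. 1250.0ms @ 21/8 + 892.857ms (15/8)
5. 2142.857ms @ 9/2 + 357.143ms (3/4)
6. 2500.0ms @ 21/4 + 357.143ms (3/4)
7. 2857.143ms @ 6 + 357.143ms (3/4)
8. 3214.286ms @ 27/4 + 357.143ms (3/4)
9. 3571.429ms @ 15/2 + 102.041ms (3/14)
10. 3673.469ms @ 54/7 + 102.041ms (3/14)
11. 3775.51ms @ 111/14 + 102.041ms (3/14)
12. 3877.551ms @ 57/7 + 102.041ms (3/14)
13. 3979.592ms @ 117/14 + 102.041ms (3/14)
14. 4081.633ms @ 60/7 + 102.041ms (3/14)
15. 4183.673ms @ 123/14 + 102.041ms (3/14)

note 3 onset = 9/4b = 1071.429ms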